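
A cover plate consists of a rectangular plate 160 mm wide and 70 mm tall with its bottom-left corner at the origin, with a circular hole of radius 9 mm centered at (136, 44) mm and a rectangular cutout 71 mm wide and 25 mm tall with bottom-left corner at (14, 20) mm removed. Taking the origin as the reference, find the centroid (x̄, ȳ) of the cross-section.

plate: A = 160 × 70 = 11200.00, centroid at (80.00, 35.00).
hole 1: A = −π·9² = -254.47, centroid at (136.00, 44.00).
hole 2: A = −(71 × 25) = -1775.00, centroid at (49.50, 32.50).
ΣA = 9170.53 mm², ΣAx̄ = 773529.72 mm³, ΣAȳ = 323115.86 mm³.
x̄ = 773529.72/9170.53 = 84.35 mm; ȳ = 323115.86/9170.53 = 35.23 mm.

x̄ = 84.35 mm, ȳ = 35.23 mm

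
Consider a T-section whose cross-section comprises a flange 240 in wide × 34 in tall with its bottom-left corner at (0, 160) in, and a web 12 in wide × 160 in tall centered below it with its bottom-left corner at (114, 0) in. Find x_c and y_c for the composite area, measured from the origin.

web: A = 12 × 160 = 1920.00, centroid at (120.00, 80.00).
flange: A = 240 × 34 = 8160.00, centroid at (120.00, 177.00).
ΣA = 10080.00 in², ΣAx_c = 1209600.00 in³, ΣAy_c = 1597920.00 in³.
x_c = 1209600.00/10080.00 = 120.00 in; y_c = 1597920.00/10080.00 = 158.52 in.

x_c = 120.00 in, y_c = 158.52 in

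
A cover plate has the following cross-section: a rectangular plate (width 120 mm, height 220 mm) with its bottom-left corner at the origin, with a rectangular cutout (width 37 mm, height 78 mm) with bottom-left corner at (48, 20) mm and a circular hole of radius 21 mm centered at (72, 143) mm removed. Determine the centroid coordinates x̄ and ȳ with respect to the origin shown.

plate: A = 120 × 220 = 26400.00, centroid at (60.00, 110.00).
hole 1: A = −(37 × 78) = -2886.00, centroid at (66.50, 59.00).
hole 2: A = −π·21² = -1385.44, centroid at (72.00, 143.00).
ΣA = 22128.56 mm²
ΣAx̄ = (26400.00)(60.00) + (-2886.00)(66.50) + (-1385.44)(72.00) = 1292329.15 mm³
ΣAȳ = (26400.00)(110.00) + (-2886.00)(59.00) + (-1385.44)(143.00) = 2535607.74 mm³
x̄ = 1292329.15 / 22128.56 = 58.40 mm
ȳ = 2535607.74 / 22128.56 = 114.59 mm

x̄ = 58.40 mm, ȳ = 114.59 mm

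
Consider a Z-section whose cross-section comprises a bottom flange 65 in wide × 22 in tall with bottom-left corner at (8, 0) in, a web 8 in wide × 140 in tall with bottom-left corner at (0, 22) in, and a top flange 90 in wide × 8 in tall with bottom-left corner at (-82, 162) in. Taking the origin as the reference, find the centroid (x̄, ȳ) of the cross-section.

bottom flange: A = 65 × 22 = 1430.00, centroid at (40.50, 11.00).
web: A = 8 × 140 = 1120.00, centroid at (4.00, 92.00).
top flange: A = 90 × 8 = 720.00, centroid at (-37.00, 166.00).
ΣA = 3270.00 in², ΣAx̄ = 35755.00 in³, ΣAȳ = 238290.00 in³.
x̄ = 35755.00/3270.00 = 10.93 in; ȳ = 238290.00/3270.00 = 72.87 in.

x̄ = 10.93 in, ȳ = 72.87 in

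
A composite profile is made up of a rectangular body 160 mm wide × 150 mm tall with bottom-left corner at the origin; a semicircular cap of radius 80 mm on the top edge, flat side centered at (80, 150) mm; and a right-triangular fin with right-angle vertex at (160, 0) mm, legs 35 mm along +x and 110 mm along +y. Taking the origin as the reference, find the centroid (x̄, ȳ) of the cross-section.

x̄ = 84.90 mm, ȳ = 103.39 mm

rectangular body: A = 160 × 150 = 24000.00, centroid at (80.00, 75.00).
semicircular top: A = ½π·80² = 10053.10, centroid at (80.00, 183.95).
triangular fin: A = ½·35·110 = 1925.00, centroid at (171.67, 36.67).
ΣA = 35978.10 mm²
ΣAx̄ = (24000.00)(80.00) + (10053.10)(80.00) + (1925.00)(171.67) = 3054706.05 mm³
ΣAȳ = (24000.00)(75.00) + (10053.10)(183.95) + (1925.00)(36.67) = 3719881.14 mm³
x̄ = 3054706.05 / 35978.10 = 84.90 mm
ȳ = 3719881.14 / 35978.10 = 103.39 mm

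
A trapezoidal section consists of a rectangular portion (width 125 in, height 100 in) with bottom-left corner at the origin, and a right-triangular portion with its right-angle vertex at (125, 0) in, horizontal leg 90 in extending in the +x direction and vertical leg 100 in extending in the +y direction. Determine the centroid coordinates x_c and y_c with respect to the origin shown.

rectangular portion: A = 125 × 100 = 12500.00, centroid at (62.50, 50.00).
triangular portion: A = ½·90·100 = 4500.00, centroid at (155.00, 33.33).
ΣA = 17000.00 in²
ΣAx_c = (12500.00)(62.50) + (4500.00)(155.00) = 1478750.00 in³
ΣAy_c = (12500.00)(50.00) + (4500.00)(33.33) = 775000.00 in³
x_c = 1478750.00 / 17000.00 = 86.99 in
y_c = 775000.00 / 17000.00 = 45.59 in

x_c = 86.99 in, y_c = 45.59 in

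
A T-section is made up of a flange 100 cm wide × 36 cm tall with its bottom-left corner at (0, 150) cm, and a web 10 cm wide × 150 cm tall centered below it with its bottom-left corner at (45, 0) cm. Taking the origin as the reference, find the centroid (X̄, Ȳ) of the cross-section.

X̄ = 50.00 cm, Ȳ = 140.65 cm

web: A = 10 × 150 = 1500.00, centroid at (50.00, 75.00).
flange: A = 100 × 36 = 3600.00, centroid at (50.00, 168.00).
ΣA = 5100.00 cm²
ΣAX̄ = (1500.00)(50.00) + (3600.00)(50.00) = 255000.00 cm³
ΣAȲ = (1500.00)(75.00) + (3600.00)(168.00) = 717300.00 cm³
X̄ = 255000.00 / 5100.00 = 50.00 cm
Ȳ = 717300.00 / 5100.00 = 140.65 cm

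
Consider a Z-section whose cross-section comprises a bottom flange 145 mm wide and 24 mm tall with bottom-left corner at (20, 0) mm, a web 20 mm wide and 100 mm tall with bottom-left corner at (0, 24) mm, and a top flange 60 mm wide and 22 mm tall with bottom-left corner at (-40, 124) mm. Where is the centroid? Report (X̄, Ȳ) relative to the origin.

bottom flange: A = 145 × 24 = 3480.00, centroid at (92.50, 12.00).
web: A = 20 × 100 = 2000.00, centroid at (10.00, 74.00).
top flange: A = 60 × 22 = 1320.00, centroid at (-10.00, 135.00).
ΣA = 6800.00 mm²
ΣAX̄ = (3480.00)(92.50) + (2000.00)(10.00) + (1320.00)(-10.00) = 328700.00 mm³
ΣAȲ = (3480.00)(12.00) + (2000.00)(74.00) + (1320.00)(135.00) = 367960.00 mm³
X̄ = 328700.00 / 6800.00 = 48.34 mm
Ȳ = 367960.00 / 6800.00 = 54.11 mm

X̄ = 48.34 mm, Ȳ = 54.11 mm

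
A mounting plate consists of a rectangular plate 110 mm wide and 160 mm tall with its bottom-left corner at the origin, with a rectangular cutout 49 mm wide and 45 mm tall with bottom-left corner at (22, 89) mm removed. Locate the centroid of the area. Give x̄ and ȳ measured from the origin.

x̄ = 56.22 mm, ȳ = 75.49 mm

plate: A = 110 × 160 = 17600.00, centroid at (55.00, 80.00).
hole: A = −(49 × 45) = -2205.00, centroid at (46.50, 111.50).
ΣA = 15395.00 mm², ΣAx̄ = 865467.50 mm³, ΣAȳ = 1162142.50 mm³.
x̄ = 865467.50/15395.00 = 56.22 mm; ȳ = 1162142.50/15395.00 = 75.49 mm.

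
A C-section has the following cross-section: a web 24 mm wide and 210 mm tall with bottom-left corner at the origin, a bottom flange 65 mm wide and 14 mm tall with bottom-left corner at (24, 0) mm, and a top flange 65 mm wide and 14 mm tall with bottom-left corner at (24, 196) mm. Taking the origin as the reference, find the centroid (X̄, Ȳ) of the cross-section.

X̄ = 23.81 mm, Ȳ = 105.00 mm

Part | A | x̄ᵢ | ȳᵢ | A·x̄ᵢ | A·ȳᵢ
web | 5040.00 | 12.00 | 105.00 | 60480.00 | 529200.00
bottom flange | 910.00 | 56.50 | 7.00 | 51415.00 | 6370.00
top flange | 910.00 | 56.50 | 203.00 | 51415.00 | 184730.00
Σ | 6860.00 |  |  | 163310.00 | 720300.00
X̄ = 163310.00 / 6860.00 = 23.81 mm
Ȳ = 720300.00 / 6860.00 = 105.00 mm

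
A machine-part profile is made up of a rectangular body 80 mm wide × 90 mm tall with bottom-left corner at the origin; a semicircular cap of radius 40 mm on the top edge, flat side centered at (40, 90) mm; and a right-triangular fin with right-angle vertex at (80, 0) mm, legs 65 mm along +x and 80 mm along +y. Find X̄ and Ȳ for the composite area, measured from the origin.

rectangular body: A = 80 × 90 = 7200.00, centroid at (40.00, 45.00).
semicircular top: A = ½π·40² = 2513.27, centroid at (40.00, 106.98).
triangular fin: A = ½·65·80 = 2600.00, centroid at (101.67, 26.67).
ΣA = 12313.27 mm²
ΣAX̄ = (7200.00)(40.00) + (2513.27)(40.00) + (2600.00)(101.67) = 652864.30 mm³
ΣAȲ = (7200.00)(45.00) + (2513.27)(106.98) + (2600.00)(26.67) = 662194.67 mm³
X̄ = 652864.30 / 12313.27 = 53.02 mm
Ȳ = 662194.67 / 12313.27 = 53.78 mm

X̄ = 53.02 mm, Ȳ = 53.78 mm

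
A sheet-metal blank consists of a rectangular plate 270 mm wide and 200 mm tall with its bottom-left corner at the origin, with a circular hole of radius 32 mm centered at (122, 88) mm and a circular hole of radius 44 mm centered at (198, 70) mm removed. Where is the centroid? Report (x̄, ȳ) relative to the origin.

x̄ = 127.36 mm, ȳ = 104.95 mm

Part | A | x̄ᵢ | ȳᵢ | A·x̄ᵢ | A·ȳᵢ
plate | 54000.00 | 135.00 | 100.00 | 7290000.00 | 5400000.00
hole 1 | -3216.99 | 122.00 | 88.00 | -392472.89 | -283095.20
hole 2 | -6082.12 | 198.00 | 70.00 | -1204260.43 | -425748.64
Σ | 44700.89 |  |  | 5693266.68 | 4691156.17
x̄ = 5693266.68 / 44700.89 = 127.36 mm
ȳ = 4691156.17 / 44700.89 = 104.95 mm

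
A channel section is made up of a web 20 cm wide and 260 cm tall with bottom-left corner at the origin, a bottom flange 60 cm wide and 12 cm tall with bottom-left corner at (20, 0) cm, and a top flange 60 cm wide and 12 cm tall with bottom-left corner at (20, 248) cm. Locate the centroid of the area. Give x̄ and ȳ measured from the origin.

x̄ = 18.67 cm, ȳ = 130.00 cm

web: A = 20 × 260 = 5200.00, centroid at (10.00, 130.00).
bottom flange: A = 60 × 12 = 720.00, centroid at (50.00, 6.00).
top flange: A = 60 × 12 = 720.00, centroid at (50.00, 254.00).
ΣA = 6640.00 cm²
ΣAx̄ = (5200.00)(10.00) + (720.00)(50.00) + (720.00)(50.00) = 124000.00 cm³
ΣAȳ = (5200.00)(130.00) + (720.00)(6.00) + (720.00)(254.00) = 863200.00 cm³
x̄ = 124000.00 / 6640.00 = 18.67 cm
ȳ = 863200.00 / 6640.00 = 130.00 cm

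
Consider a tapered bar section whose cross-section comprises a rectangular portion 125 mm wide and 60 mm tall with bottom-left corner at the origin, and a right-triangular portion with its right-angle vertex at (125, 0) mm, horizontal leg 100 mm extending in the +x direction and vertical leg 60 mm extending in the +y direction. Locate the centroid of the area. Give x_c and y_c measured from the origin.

x_c = 89.88 mm, y_c = 27.14 mm

Part | A | x̄ᵢ | ȳᵢ | A·x̄ᵢ | A·ȳᵢ
rectangular portion | 7500.00 | 62.50 | 30.00 | 468750.00 | 225000.00
triangular portion | 3000.00 | 158.33 | 20.00 | 475000.00 | 60000.00
Σ | 10500.00 |  |  | 943750.00 | 285000.00
x_c = 943750.00 / 10500.00 = 89.88 mm
y_c = 285000.00 / 10500.00 = 27.14 mm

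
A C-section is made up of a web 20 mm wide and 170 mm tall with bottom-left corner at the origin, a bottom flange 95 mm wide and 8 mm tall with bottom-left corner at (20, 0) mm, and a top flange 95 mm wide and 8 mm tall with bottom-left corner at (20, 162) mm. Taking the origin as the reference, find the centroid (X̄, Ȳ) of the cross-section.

web: A = 20 × 170 = 3400.00, centroid at (10.00, 85.00).
bottom flange: A = 95 × 8 = 760.00, centroid at (67.50, 4.00).
top flange: A = 95 × 8 = 760.00, centroid at (67.50, 166.00).
ΣA = 4920.00 mm², ΣAX̄ = 136600.00 mm³, ΣAȲ = 418200.00 mm³.
X̄ = 136600.00/4920.00 = 27.76 mm; Ȳ = 418200.00/4920.00 = 85.00 mm.

X̄ = 27.76 mm, Ȳ = 85.00 mm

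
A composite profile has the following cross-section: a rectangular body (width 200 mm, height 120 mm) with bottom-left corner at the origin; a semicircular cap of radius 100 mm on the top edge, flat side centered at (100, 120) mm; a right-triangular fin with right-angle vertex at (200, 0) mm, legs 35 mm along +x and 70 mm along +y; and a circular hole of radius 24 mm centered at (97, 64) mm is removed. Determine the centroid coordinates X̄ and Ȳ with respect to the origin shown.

X̄ = 103.64 mm, Ȳ = 99.80 mm

rectangular body: A = 200 × 120 = 24000.00, centroid at (100.00, 60.00).
semicircular top: A = ½π·100² = 15707.96, centroid at (100.00, 162.44).
triangular fin: A = ½·35·70 = 1225.00, centroid at (211.67, 23.33).
hole: A = −π·24² = -1809.56, centroid at (97.00, 64.00).
ΣA = 39123.41 mm²
ΣAX̄ = (24000.00)(100.00) + (15707.96)(100.00) + (1225.00)(211.67) + (-1809.56)(97.00) = 4054560.93 mm³
ΣAȲ = (24000.00)(60.00) + (15707.96)(162.44) + (1225.00)(23.33) + (-1809.56)(64.00) = 3904393.92 mm³
X̄ = 4054560.93 / 39123.41 = 103.64 mm
Ȳ = 3904393.92 / 39123.41 = 99.80 mm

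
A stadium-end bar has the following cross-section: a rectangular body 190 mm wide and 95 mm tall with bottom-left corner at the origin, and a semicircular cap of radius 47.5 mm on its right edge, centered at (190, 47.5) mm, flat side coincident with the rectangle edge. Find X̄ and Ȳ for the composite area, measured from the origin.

X̄ = 113.90 mm, Ȳ = 47.50 mm

rectangular body: A = 190 × 95 = 18050.00, centroid at (95.00, 47.50).
semicircular end: A = ½π·47.5² = 3544.11, centroid at (210.16, 47.50).
ΣA = 21594.11 mm²
ΣAX̄ = (18050.00)(95.00) + (3544.11)(210.16) = 2459578.67 mm³
ΣAȲ = (18050.00)(47.50) + (3544.11)(47.50) = 1025720.19 mm³
X̄ = 2459578.67 / 21594.11 = 113.90 mm
Ȳ = 1025720.19 / 21594.11 = 47.50 mm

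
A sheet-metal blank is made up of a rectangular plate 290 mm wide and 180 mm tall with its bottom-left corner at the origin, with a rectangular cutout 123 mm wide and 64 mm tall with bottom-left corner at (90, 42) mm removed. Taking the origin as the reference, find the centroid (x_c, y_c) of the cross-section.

plate: A = 290 × 180 = 52200.00, centroid at (145.00, 90.00).
hole: A = −(123 × 64) = -7872.00, centroid at (151.50, 74.00).
ΣA = 44328.00 mm²
ΣAx_c = (52200.00)(145.00) + (-7872.00)(151.50) = 6376392.00 mm³
ΣAy_c = (52200.00)(90.00) + (-7872.00)(74.00) = 4115472.00 mm³
x_c = 6376392.00 / 44328.00 = 143.85 mm
y_c = 4115472.00 / 44328.00 = 92.84 mm

x_c = 143.85 mm, y_c = 92.84 mm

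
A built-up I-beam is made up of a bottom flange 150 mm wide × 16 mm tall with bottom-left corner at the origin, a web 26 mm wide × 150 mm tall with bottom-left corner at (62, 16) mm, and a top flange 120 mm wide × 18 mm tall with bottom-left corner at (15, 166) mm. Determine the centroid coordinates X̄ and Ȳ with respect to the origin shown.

X̄ = 75.00 mm, Ȳ = 88.90 mm

Part | A | x̄ᵢ | ȳᵢ | A·x̄ᵢ | A·ȳᵢ
bottom flange | 2400.00 | 75.00 | 8.00 | 180000.00 | 19200.00
web | 3900.00 | 75.00 | 91.00 | 292500.00 | 354900.00
top flange | 2160.00 | 75.00 | 175.00 | 162000.00 | 378000.00
Σ | 8460.00 |  |  | 634500.00 | 752100.00
X̄ = 634500.00 / 8460.00 = 75.00 mm
Ȳ = 752100.00 / 8460.00 = 88.90 mm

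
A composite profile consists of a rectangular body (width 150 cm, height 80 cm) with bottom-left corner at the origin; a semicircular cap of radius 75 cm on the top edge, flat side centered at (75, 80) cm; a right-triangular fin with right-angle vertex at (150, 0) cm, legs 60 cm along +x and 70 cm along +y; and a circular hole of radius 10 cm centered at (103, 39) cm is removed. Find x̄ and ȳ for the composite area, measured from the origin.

x̄ = 83.43 cm, ȳ = 66.52 cm

rectangular body: A = 150 × 80 = 12000.00, centroid at (75.00, 40.00).
semicircular top: A = ½π·75² = 8835.73, centroid at (75.00, 111.83).
triangular fin: A = ½·60·70 = 2100.00, centroid at (170.00, 23.33).
hole: A = −π·10² = -314.16, centroid at (103.00, 39.00).
ΣA = 22621.57 cm²
ΣAx̄ = (12000.00)(75.00) + (8835.73)(75.00) + (2100.00)(170.00) + (-314.16)(103.00) = 1887321.30 cm³
ΣAȳ = (12000.00)(40.00) + (8835.73)(111.83) + (2100.00)(23.33) + (-314.16)(39.00) = 1504856.14 cm³
x̄ = 1887321.30 / 22621.57 = 83.43 cm
ȳ = 1504856.14 / 22621.57 = 66.52 cm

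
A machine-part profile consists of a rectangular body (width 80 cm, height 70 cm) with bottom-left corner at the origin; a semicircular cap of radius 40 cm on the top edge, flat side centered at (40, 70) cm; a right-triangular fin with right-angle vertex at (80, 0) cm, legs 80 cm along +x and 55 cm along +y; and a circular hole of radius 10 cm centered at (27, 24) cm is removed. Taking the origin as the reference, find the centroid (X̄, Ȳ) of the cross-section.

Part | A | x̄ᵢ | ȳᵢ | A·x̄ᵢ | A·ȳᵢ
rectangular body | 5600.00 | 40.00 | 35.00 | 224000.00 | 196000.00
semicircular top | 2513.27 | 40.00 | 86.98 | 100530.96 | 218595.86
triangular fin | 2200.00 | 106.67 | 18.33 | 234666.67 | 40333.33
hole | -314.16 | 27.00 | 24.00 | -8482.30 | -7539.82
Σ | 9999.11 |  |  | 550715.33 | 447389.37
X̄ = 550715.33 / 9999.11 = 55.08 cm
Ȳ = 447389.37 / 9999.11 = 44.74 cm

X̄ = 55.08 cm, Ȳ = 44.74 cm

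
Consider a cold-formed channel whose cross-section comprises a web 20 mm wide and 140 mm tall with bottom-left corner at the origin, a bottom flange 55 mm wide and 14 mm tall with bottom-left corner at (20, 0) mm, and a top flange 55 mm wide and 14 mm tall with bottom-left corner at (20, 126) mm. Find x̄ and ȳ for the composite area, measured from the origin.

x̄ = 23.31 mm, ȳ = 70.00 mm

web: A = 20 × 140 = 2800.00, centroid at (10.00, 70.00).
bottom flange: A = 55 × 14 = 770.00, centroid at (47.50, 7.00).
top flange: A = 55 × 14 = 770.00, centroid at (47.50, 133.00).
ΣA = 4340.00 mm², ΣAx̄ = 101150.00 mm³, ΣAȳ = 303800.00 mm³.
x̄ = 101150.00/4340.00 = 23.31 mm; ȳ = 303800.00/4340.00 = 70.00 mm.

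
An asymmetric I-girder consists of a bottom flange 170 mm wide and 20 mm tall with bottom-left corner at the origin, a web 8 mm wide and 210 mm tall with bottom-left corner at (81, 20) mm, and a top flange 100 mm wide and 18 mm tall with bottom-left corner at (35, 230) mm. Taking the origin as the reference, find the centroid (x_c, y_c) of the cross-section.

x_c = 85.00 mm, y_c = 97.99 mm

Part | A | x̄ᵢ | ȳᵢ | A·x̄ᵢ | A·ȳᵢ
bottom flange | 3400.00 | 85.00 | 10.00 | 289000.00 | 34000.00
web | 1680.00 | 85.00 | 125.00 | 142800.00 | 210000.00
top flange | 1800.00 | 85.00 | 239.00 | 153000.00 | 430200.00
Σ | 6880.00 |  |  | 584800.00 | 674200.00
x_c = 584800.00 / 6880.00 = 85.00 mm
y_c = 674200.00 / 6880.00 = 97.99 mm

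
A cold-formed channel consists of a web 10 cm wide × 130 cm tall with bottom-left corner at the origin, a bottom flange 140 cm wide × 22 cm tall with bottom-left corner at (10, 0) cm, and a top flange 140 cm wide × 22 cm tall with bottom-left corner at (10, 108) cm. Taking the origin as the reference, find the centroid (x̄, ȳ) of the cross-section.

web: A = 10 × 130 = 1300.00, centroid at (5.00, 65.00).
bottom flange: A = 140 × 22 = 3080.00, centroid at (80.00, 11.00).
top flange: A = 140 × 22 = 3080.00, centroid at (80.00, 119.00).
ΣA = 7460.00 cm²
ΣAx̄ = (1300.00)(5.00) + (3080.00)(80.00) + (3080.00)(80.00) = 499300.00 cm³
ΣAȳ = (1300.00)(65.00) + (3080.00)(11.00) + (3080.00)(119.00) = 484900.00 cm³
x̄ = 499300.00 / 7460.00 = 66.93 cm
ȳ = 484900.00 / 7460.00 = 65.00 cm

x̄ = 66.93 cm, ȳ = 65.00 cm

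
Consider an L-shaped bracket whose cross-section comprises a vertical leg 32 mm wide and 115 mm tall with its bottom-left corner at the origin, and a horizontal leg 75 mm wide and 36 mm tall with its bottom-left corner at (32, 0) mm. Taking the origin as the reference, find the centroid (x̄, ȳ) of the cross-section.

x̄ = 38.64 mm, ȳ = 40.78 mm

vertical leg: A = 32 × 115 = 3680.00, centroid at (16.00, 57.50).
horizontal leg: A = 75 × 36 = 2700.00, centroid at (69.50, 18.00).
ΣA = 6380.00 mm², ΣAx̄ = 246530.00 mm³, ΣAȳ = 260200.00 mm³.
x̄ = 246530.00/6380.00 = 38.64 mm; ȳ = 260200.00/6380.00 = 40.78 mm.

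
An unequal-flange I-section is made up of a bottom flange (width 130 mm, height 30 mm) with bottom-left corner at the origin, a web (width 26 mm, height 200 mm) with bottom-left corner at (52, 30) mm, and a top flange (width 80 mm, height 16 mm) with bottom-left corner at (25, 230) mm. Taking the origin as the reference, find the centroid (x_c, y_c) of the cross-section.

x_c = 65.00 mm, y_c = 100.11 mm

Part | A | x̄ᵢ | ȳᵢ | A·x̄ᵢ | A·ȳᵢ
bottom flange | 3900.00 | 65.00 | 15.00 | 253500.00 | 58500.00
web | 5200.00 | 65.00 | 130.00 | 338000.00 | 676000.00
top flange | 1280.00 | 65.00 | 238.00 | 83200.00 | 304640.00
Σ | 10380.00 |  |  | 674700.00 | 1039140.00
x_c = 674700.00 / 10380.00 = 65.00 mm
y_c = 1039140.00 / 10380.00 = 100.11 mm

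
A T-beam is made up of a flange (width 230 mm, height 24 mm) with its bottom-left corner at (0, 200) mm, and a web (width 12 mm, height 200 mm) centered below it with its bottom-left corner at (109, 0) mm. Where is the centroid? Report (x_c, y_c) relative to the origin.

x_c = 115.00 mm, y_c = 178.06 mm

Part | A | x̄ᵢ | ȳᵢ | A·x̄ᵢ | A·ȳᵢ
web | 2400.00 | 115.00 | 100.00 | 276000.00 | 240000.00
flange | 5520.00 | 115.00 | 212.00 | 634800.00 | 1170240.00
Σ | 7920.00 |  |  | 910800.00 | 1410240.00
x_c = 910800.00 / 7920.00 = 115.00 mm
y_c = 1410240.00 / 7920.00 = 178.06 mm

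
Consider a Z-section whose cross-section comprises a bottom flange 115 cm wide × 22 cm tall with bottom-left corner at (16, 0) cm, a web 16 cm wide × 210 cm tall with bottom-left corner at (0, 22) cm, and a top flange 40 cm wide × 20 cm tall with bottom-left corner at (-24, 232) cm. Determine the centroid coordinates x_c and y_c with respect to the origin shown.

x_c = 31.34 cm, y_c = 96.88 cm

bottom flange: A = 115 × 22 = 2530.00, centroid at (73.50, 11.00).
web: A = 16 × 210 = 3360.00, centroid at (8.00, 127.00).
top flange: A = 40 × 20 = 800.00, centroid at (-4.00, 242.00).
ΣA = 6690.00 cm², ΣAx_c = 209635.00 cm³, ΣAy_c = 648150.00 cm³.
x_c = 209635.00/6690.00 = 31.34 cm; y_c = 648150.00/6690.00 = 96.88 cm.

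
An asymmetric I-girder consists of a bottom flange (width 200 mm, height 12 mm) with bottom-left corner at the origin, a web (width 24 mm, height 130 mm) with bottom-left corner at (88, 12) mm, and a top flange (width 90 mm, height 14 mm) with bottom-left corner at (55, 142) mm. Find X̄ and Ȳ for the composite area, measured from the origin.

bottom flange: A = 200 × 12 = 2400.00, centroid at (100.00, 6.00).
web: A = 24 × 130 = 3120.00, centroid at (100.00, 77.00).
top flange: A = 90 × 14 = 1260.00, centroid at (100.00, 149.00).
ΣA = 6780.00 mm², ΣAX̄ = 678000.00 mm³, ΣAȲ = 442380.00 mm³.
X̄ = 678000.00/6780.00 = 100.00 mm; Ȳ = 442380.00/6780.00 = 65.25 mm.

X̄ = 100.00 mm, Ȳ = 65.25 mm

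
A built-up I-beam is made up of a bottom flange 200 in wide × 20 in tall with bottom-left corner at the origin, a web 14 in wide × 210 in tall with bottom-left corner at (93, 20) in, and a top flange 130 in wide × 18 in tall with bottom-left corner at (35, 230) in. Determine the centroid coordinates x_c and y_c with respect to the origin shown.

bottom flange: A = 200 × 20 = 4000.00, centroid at (100.00, 10.00).
web: A = 14 × 210 = 2940.00, centroid at (100.00, 125.00).
top flange: A = 130 × 18 = 2340.00, centroid at (100.00, 239.00).
ΣA = 9280.00 in², ΣAx_c = 928000.00 in³, ΣAy_c = 966760.00 in³.
x_c = 928000.00/9280.00 = 100.00 in; y_c = 966760.00/9280.00 = 104.18 in.

x_c = 100.00 in, y_c = 104.18 in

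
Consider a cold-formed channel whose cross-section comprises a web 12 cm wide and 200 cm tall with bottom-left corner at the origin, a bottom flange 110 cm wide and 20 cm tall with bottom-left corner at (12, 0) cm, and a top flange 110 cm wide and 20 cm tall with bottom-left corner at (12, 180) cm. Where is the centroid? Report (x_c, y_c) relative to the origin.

x_c = 45.47 cm, y_c = 100.00 cm

web: A = 12 × 200 = 2400.00, centroid at (6.00, 100.00).
bottom flange: A = 110 × 20 = 2200.00, centroid at (67.00, 10.00).
top flange: A = 110 × 20 = 2200.00, centroid at (67.00, 190.00).
ΣA = 6800.00 cm²
ΣAx_c = (2400.00)(6.00) + (2200.00)(67.00) + (2200.00)(67.00) = 309200.00 cm³
ΣAy_c = (2400.00)(100.00) + (2200.00)(10.00) + (2200.00)(190.00) = 680000.00 cm³
x_c = 309200.00 / 6800.00 = 45.47 cm
y_c = 680000.00 / 6800.00 = 100.00 cm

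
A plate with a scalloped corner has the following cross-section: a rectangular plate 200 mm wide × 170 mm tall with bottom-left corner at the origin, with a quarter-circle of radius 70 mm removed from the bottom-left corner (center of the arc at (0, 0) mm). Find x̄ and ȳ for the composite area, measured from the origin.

x̄ = 108.97 mm, ȳ = 92.06 mm

plate: A = 200 × 170 = 34000.00, centroid at (100.00, 85.00).
removed quarter-circle: A = −¼π·70² = -3848.45, centroid at (29.71, 29.71).
ΣA = 30151.55 mm²
ΣAx̄ = (34000.00)(100.00) + (-3848.45)(29.71) = 3285666.67 mm³
ΣAȳ = (34000.00)(85.00) + (-3848.45)(29.71) = 2775666.67 mm³
x̄ = 3285666.67 / 30151.55 = 108.97 mm
ȳ = 2775666.67 / 30151.55 = 92.06 mm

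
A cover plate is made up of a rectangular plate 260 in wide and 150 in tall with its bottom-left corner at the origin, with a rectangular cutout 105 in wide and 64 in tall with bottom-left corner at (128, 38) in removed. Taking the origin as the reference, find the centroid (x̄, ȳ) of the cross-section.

Part | A | x̄ᵢ | ȳᵢ | A·x̄ᵢ | A·ȳᵢ
plate | 39000.00 | 130.00 | 75.00 | 5070000.00 | 2925000.00
hole | -6720.00 | 180.50 | 70.00 | -1212960.00 | -470400.00
Σ | 32280.00 |  |  | 3857040.00 | 2454600.00
x̄ = 3857040.00 / 32280.00 = 119.49 in
ȳ = 2454600.00 / 32280.00 = 76.04 in

x̄ = 119.49 in, ȳ = 76.04 in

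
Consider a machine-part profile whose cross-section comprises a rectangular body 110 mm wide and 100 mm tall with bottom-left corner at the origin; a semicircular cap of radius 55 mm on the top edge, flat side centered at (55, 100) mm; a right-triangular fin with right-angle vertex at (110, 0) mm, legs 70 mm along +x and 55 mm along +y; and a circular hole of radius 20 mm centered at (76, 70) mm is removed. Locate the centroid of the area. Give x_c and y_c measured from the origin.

Part | A | x̄ᵢ | ȳᵢ | A·x̄ᵢ | A·ȳᵢ
rectangular body | 11000.00 | 55.00 | 50.00 | 605000.00 | 550000.00
semicircular top | 4751.66 | 55.00 | 123.34 | 261341.24 | 586082.56
triangular fin | 1925.00 | 133.33 | 18.33 | 256666.67 | 35291.67
hole | -1256.64 | 76.00 | 70.00 | -95504.42 | -87964.59
Σ | 16420.02 |  |  | 1027503.49 | 1083409.63
x_c = 1027503.49 / 16420.02 = 62.58 mm
y_c = 1083409.63 / 16420.02 = 65.98 mm

x_c = 62.58 mm, y_c = 65.98 mm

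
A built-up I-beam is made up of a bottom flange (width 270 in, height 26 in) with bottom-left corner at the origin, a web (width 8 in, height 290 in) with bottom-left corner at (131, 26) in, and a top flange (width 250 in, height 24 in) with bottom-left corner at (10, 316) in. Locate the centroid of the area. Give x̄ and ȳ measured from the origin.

x̄ = 135.00 in, ȳ = 160.10 in

bottom flange: A = 270 × 26 = 7020.00, centroid at (135.00, 13.00).
web: A = 8 × 290 = 2320.00, centroid at (135.00, 171.00).
top flange: A = 250 × 24 = 6000.00, centroid at (135.00, 328.00).
ΣA = 15340.00 in²
ΣAx̄ = (7020.00)(135.00) + (2320.00)(135.00) + (6000.00)(135.00) = 2070900.00 in³
ΣAȳ = (7020.00)(13.00) + (2320.00)(171.00) + (6000.00)(328.00) = 2455980.00 in³
x̄ = 2070900.00 / 15340.00 = 135.00 in
ȳ = 2455980.00 / 15340.00 = 160.10 in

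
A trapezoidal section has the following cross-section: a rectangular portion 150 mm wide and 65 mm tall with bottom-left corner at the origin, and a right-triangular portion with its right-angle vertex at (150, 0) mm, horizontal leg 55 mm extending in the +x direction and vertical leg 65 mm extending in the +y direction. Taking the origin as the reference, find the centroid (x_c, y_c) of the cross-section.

x_c = 89.46 mm, y_c = 30.82 mm

rectangular portion: A = 150 × 65 = 9750.00, centroid at (75.00, 32.50).
triangular portion: A = ½·55·65 = 1787.50, centroid at (168.33, 21.67).
ΣA = 11537.50 mm², ΣAx_c = 1032145.83 mm³, ΣAy_c = 355604.17 mm³.
x_c = 1032145.83/11537.50 = 89.46 mm; y_c = 355604.17/11537.50 = 30.82 mm.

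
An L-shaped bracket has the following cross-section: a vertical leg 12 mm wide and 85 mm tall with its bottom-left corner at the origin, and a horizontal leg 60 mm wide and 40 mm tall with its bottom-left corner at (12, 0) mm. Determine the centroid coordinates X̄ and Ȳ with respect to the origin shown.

X̄ = 31.26 mm, Ȳ = 26.71 mm

Part | A | x̄ᵢ | ȳᵢ | A·x̄ᵢ | A·ȳᵢ
vertical leg | 1020.00 | 6.00 | 42.50 | 6120.00 | 43350.00
horizontal leg | 2400.00 | 42.00 | 20.00 | 100800.00 | 48000.00
Σ | 3420.00 |  |  | 106920.00 | 91350.00
X̄ = 106920.00 / 3420.00 = 31.26 mm
Ȳ = 91350.00 / 3420.00 = 26.71 mm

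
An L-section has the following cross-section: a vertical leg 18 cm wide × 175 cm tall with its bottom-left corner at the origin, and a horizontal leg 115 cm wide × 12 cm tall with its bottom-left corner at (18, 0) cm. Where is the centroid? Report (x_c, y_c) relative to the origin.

vertical leg: A = 18 × 175 = 3150.00, centroid at (9.00, 87.50).
horizontal leg: A = 115 × 12 = 1380.00, centroid at (75.50, 6.00).
ΣA = 4530.00 cm², ΣAx_c = 132540.00 cm³, ΣAy_c = 283905.00 cm³.
x_c = 132540.00/4530.00 = 29.26 cm; y_c = 283905.00/4530.00 = 62.67 cm.

x_c = 29.26 cm, y_c = 62.67 cm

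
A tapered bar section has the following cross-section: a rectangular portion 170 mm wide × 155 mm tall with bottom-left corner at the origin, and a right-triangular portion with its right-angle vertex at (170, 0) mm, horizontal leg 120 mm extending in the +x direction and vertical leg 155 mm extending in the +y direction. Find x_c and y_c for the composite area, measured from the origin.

rectangular portion: A = 170 × 155 = 26350.00, centroid at (85.00, 77.50).
triangular portion: A = ½·120·155 = 9300.00, centroid at (210.00, 51.67).
ΣA = 35650.00 mm², ΣAx_c = 4192750.00 mm³, ΣAy_c = 2522625.00 mm³.
x_c = 4192750.00/35650.00 = 117.61 mm; y_c = 2522625.00/35650.00 = 70.76 mm.

x_c = 117.61 mm, y_c = 70.76 mm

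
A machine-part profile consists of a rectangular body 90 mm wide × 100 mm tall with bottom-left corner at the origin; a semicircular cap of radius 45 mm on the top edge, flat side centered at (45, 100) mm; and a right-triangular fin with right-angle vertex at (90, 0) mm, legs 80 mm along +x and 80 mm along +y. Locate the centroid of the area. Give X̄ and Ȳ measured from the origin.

Part | A | x̄ᵢ | ȳᵢ | A·x̄ᵢ | A·ȳᵢ
rectangular body | 9000.00 | 45.00 | 50.00 | 405000.00 | 450000.00
semicircular top | 3180.86 | 45.00 | 119.10 | 143138.82 | 378836.26
triangular fin | 3200.00 | 116.67 | 26.67 | 373333.33 | 85333.33
Σ | 15380.86 |  |  | 921472.15 | 914169.59
X̄ = 921472.15 / 15380.86 = 59.91 mm
Ȳ = 914169.59 / 15380.86 = 59.44 mm

X̄ = 59.91 mm, Ȳ = 59.44 mm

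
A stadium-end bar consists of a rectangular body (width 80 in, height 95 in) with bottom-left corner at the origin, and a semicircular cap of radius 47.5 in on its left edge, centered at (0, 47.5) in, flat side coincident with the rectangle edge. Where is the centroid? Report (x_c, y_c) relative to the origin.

rectangular body: A = 80 × 95 = 7600.00, centroid at (40.00, 47.50).
semicircular end: A = ½π·47.5² = 3544.11, centroid at (-20.16, 47.50).
ΣA = 11144.11 in², ΣAx_c = 232552.08 in³, ΣAy_c = 529345.19 in³.
x_c = 232552.08/11144.11 = 20.87 in; y_c = 529345.19/11144.11 = 47.50 in.

x_c = 20.87 in, y_c = 47.50 in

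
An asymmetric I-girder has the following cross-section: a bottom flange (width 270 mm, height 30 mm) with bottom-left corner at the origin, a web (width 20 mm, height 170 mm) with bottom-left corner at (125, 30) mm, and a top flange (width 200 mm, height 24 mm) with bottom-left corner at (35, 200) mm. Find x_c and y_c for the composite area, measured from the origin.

Part | A | x̄ᵢ | ȳᵢ | A·x̄ᵢ | A·ȳᵢ
bottom flange | 8100.00 | 135.00 | 15.00 | 1093500.00 | 121500.00
web | 3400.00 | 135.00 | 115.00 | 459000.00 | 391000.00
top flange | 4800.00 | 135.00 | 212.00 | 648000.00 | 1017600.00
Σ | 16300.00 |  |  | 2200500.00 | 1530100.00
x_c = 2200500.00 / 16300.00 = 135.00 mm
y_c = 1530100.00 / 16300.00 = 93.87 mm

x_c = 135.00 mm, y_c = 93.87 mm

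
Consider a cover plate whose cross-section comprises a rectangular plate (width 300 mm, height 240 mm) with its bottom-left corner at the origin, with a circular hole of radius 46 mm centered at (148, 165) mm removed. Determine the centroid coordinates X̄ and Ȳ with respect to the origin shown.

plate: A = 300 × 240 = 72000.00, centroid at (150.00, 120.00).
hole: A = −π·46² = -6647.61, centroid at (148.00, 165.00).
ΣA = 65352.39 mm²
ΣAX̄ = (72000.00)(150.00) + (-6647.61)(148.00) = 9816153.71 mm³
ΣAȲ = (72000.00)(120.00) + (-6647.61)(165.00) = 7543144.34 mm³
X̄ = 9816153.71 / 65352.39 = 150.20 mm
Ȳ = 7543144.34 / 65352.39 = 115.42 mm

X̄ = 150.20 mm, Ȳ = 115.42 mm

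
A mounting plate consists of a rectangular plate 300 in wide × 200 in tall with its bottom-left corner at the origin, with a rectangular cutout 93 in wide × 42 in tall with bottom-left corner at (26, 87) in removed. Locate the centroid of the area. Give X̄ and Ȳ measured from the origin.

X̄ = 155.40 in, Ȳ = 99.44 in

plate: A = 300 × 200 = 60000.00, centroid at (150.00, 100.00).
hole: A = −(93 × 42) = -3906.00, centroid at (72.50, 108.00).
ΣA = 56094.00 in², ΣAX̄ = 8716815.00 in³, ΣAȲ = 5578152.00 in³.
X̄ = 8716815.00/56094.00 = 155.40 in; Ȳ = 5578152.00/56094.00 = 99.44 in.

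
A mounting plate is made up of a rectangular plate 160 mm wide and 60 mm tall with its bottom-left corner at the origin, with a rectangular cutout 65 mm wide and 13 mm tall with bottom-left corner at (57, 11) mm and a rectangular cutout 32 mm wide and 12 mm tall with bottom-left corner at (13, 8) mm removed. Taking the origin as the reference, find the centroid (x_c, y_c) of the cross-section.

x_c = 81.38 mm, y_c = 32.00 mm

plate: A = 160 × 60 = 9600.00, centroid at (80.00, 30.00).
hole 1: A = −(65 × 13) = -845.00, centroid at (89.50, 17.50).
hole 2: A = −(32 × 12) = -384.00, centroid at (29.00, 14.00).
ΣA = 8371.00 mm²
ΣAx_c = (9600.00)(80.00) + (-845.00)(89.50) + (-384.00)(29.00) = 681236.50 mm³
ΣAy_c = (9600.00)(30.00) + (-845.00)(17.50) + (-384.00)(14.00) = 267836.50 mm³
x_c = 681236.50 / 8371.00 = 81.38 mm
y_c = 267836.50 / 8371.00 = 32.00 mm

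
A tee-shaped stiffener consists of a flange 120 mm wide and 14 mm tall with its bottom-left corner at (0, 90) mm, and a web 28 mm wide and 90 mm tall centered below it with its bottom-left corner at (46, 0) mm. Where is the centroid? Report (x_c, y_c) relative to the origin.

x_c = 60.00 mm, y_c = 65.80 mm

web: A = 28 × 90 = 2520.00, centroid at (60.00, 45.00).
flange: A = 120 × 14 = 1680.00, centroid at (60.00, 97.00).
ΣA = 4200.00 mm²
ΣAx_c = (2520.00)(60.00) + (1680.00)(60.00) = 252000.00 mm³
ΣAy_c = (2520.00)(45.00) + (1680.00)(97.00) = 276360.00 mm³
x_c = 252000.00 / 4200.00 = 60.00 mm
y_c = 276360.00 / 4200.00 = 65.80 mm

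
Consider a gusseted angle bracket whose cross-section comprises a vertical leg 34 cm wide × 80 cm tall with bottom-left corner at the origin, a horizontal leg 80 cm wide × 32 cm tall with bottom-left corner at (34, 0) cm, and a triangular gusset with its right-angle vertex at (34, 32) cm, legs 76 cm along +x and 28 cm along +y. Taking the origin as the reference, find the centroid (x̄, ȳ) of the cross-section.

vertical leg: A = 34 × 80 = 2720.00, centroid at (17.00, 40.00).
horizontal leg: A = 80 × 32 = 2560.00, centroid at (74.00, 16.00).
gusset: A = ½·76·28 = 1064.00, centroid at (59.33, 41.33).
ΣA = 6344.00 cm², ΣAx̄ = 298810.67 cm³, ΣAȳ = 193738.67 cm³.
x̄ = 298810.67/6344.00 = 47.10 cm; ȳ = 193738.67/6344.00 = 30.54 cm.

x̄ = 47.10 cm, ȳ = 30.54 cm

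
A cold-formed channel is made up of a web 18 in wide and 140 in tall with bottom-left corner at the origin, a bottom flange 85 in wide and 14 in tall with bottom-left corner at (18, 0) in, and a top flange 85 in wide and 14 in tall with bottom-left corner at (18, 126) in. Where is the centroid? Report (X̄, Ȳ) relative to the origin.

web: A = 18 × 140 = 2520.00, centroid at (9.00, 70.00).
bottom flange: A = 85 × 14 = 1190.00, centroid at (60.50, 7.00).
top flange: A = 85 × 14 = 1190.00, centroid at (60.50, 133.00).
ΣA = 4900.00 in²
ΣAX̄ = (2520.00)(9.00) + (1190.00)(60.50) + (1190.00)(60.50) = 166670.00 in³
ΣAȲ = (2520.00)(70.00) + (1190.00)(7.00) + (1190.00)(133.00) = 343000.00 in³
X̄ = 166670.00 / 4900.00 = 34.01 in
Ȳ = 343000.00 / 4900.00 = 70.00 in

X̄ = 34.01 in, Ȳ = 70.00 in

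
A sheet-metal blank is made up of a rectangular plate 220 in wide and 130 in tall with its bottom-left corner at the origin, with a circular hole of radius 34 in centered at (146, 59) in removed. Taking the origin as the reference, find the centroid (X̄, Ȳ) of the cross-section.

X̄ = 104.76 in, Ȳ = 65.87 in

Part | A | x̄ᵢ | ȳᵢ | A·x̄ᵢ | A·ȳᵢ
plate | 28600.00 | 110.00 | 65.00 | 3146000.00 | 1859000.00
hole | -3631.68 | 146.00 | 59.00 | -530225.44 | -214269.19
Σ | 24968.32 |  |  | 2615774.56 | 1644730.81
X̄ = 2615774.56 / 24968.32 = 104.76 in
Ȳ = 1644730.81 / 24968.32 = 65.87 in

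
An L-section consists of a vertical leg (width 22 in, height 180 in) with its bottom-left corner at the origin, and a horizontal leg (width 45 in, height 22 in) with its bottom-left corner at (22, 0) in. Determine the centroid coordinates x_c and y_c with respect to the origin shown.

x_c = 17.70 in, y_c = 74.20 in

vertical leg: A = 22 × 180 = 3960.00, centroid at (11.00, 90.00).
horizontal leg: A = 45 × 22 = 990.00, centroid at (44.50, 11.00).
ΣA = 4950.00 in²
ΣAx_c = (3960.00)(11.00) + (990.00)(44.50) = 87615.00 in³
ΣAy_c = (3960.00)(90.00) + (990.00)(11.00) = 367290.00 in³
x_c = 87615.00 / 4950.00 = 17.70 in
y_c = 367290.00 / 4950.00 = 74.20 in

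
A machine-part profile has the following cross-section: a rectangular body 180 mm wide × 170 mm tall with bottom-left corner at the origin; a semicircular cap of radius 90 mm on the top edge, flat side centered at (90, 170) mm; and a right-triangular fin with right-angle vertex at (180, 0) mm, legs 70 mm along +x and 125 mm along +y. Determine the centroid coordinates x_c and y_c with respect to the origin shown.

x_c = 100.40 mm, y_c = 113.89 mm

rectangular body: A = 180 × 170 = 30600.00, centroid at (90.00, 85.00).
semicircular top: A = ½π·90² = 12723.45, centroid at (90.00, 208.20).
triangular fin: A = ½·70·125 = 4375.00, centroid at (203.33, 41.67).
ΣA = 47698.45 mm²
ΣAx_c = (30600.00)(90.00) + (12723.45)(90.00) + (4375.00)(203.33) = 4788693.86 mm³
ΣAy_c = (30600.00)(85.00) + (12723.45)(208.20) + (4375.00)(41.67) = 5432278.21 mm³
x_c = 4788693.86 / 47698.45 = 100.40 mm
y_c = 5432278.21 / 47698.45 = 113.89 mm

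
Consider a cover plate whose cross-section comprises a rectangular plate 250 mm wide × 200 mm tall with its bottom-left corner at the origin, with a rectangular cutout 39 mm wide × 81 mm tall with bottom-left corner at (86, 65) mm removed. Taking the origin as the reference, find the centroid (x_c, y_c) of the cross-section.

x_c = 126.32 mm, y_c = 99.63 mm

plate: A = 250 × 200 = 50000.00, centroid at (125.00, 100.00).
hole: A = −(39 × 81) = -3159.00, centroid at (105.50, 105.50).
ΣA = 46841.00 mm², ΣAx_c = 5916725.50 mm³, ΣAy_c = 4666725.50 mm³.
x_c = 5916725.50/46841.00 = 126.32 mm; y_c = 4666725.50/46841.00 = 99.63 mm.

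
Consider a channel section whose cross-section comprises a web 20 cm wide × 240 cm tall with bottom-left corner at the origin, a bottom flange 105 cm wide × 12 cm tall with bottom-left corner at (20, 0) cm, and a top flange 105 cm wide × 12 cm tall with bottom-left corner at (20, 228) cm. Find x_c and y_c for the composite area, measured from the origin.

web: A = 20 × 240 = 4800.00, centroid at (10.00, 120.00).
bottom flange: A = 105 × 12 = 1260.00, centroid at (72.50, 6.00).
top flange: A = 105 × 12 = 1260.00, centroid at (72.50, 234.00).
ΣA = 7320.00 cm², ΣAx_c = 230700.00 cm³, ΣAy_c = 878400.00 cm³.
x_c = 230700.00/7320.00 = 31.52 cm; y_c = 878400.00/7320.00 = 120.00 cm.

x_c = 31.52 cm, y_c = 120.00 cm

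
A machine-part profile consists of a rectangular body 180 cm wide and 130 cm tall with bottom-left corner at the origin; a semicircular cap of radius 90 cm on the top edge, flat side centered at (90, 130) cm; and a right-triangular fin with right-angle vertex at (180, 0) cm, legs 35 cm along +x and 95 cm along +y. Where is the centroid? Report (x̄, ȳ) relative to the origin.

Part | A | x̄ᵢ | ȳᵢ | A·x̄ᵢ | A·ȳᵢ
rectangular body | 23400.00 | 90.00 | 65.00 | 2106000.00 | 1521000.00
semicircular top | 12723.45 | 90.00 | 168.20 | 1145110.52 | 2140048.53
triangular fin | 1662.50 | 191.67 | 31.67 | 318645.83 | 52645.83
Σ | 37785.95 |  |  | 3569756.36 | 3713694.37
x̄ = 3569756.36 / 37785.95 = 94.47 cm
ȳ = 3713694.37 / 37785.95 = 98.28 cm

x̄ = 94.47 cm, ȳ = 98.28 cm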